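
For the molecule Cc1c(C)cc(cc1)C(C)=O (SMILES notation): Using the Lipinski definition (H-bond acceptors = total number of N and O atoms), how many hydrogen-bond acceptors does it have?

1

N atoms: 0; O atoms: 1.
Lipinski HBA = 0 + 1 = 1.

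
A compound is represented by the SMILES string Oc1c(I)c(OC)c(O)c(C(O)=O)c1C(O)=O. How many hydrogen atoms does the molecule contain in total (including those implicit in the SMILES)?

7

Walk through each heavy atom and fill implicit hydrogens from standard valence (C 4, N 3, O 2, S 2, halogen 1); for lowercase aromatic atoms, an aromatic c carries 1 H when it has two neighbours and 0 H with three, and aromatic n carries 0 H:
  atom 1: O, bond orders sum to 1 (valence 2) → 1 H
  atom 2: aromatic c, 3 neighbours → 0 H
  atom 3: aromatic c, 3 neighbours → 0 H
  atom 4: I (halogen, monovalent) → 0 H
  atom 5: aromatic c, 3 neighbours → 0 H
  atom 6: O, bond orders sum to 2 (valence 2) → 0 H
  atom 7: C, bond orders sum to 1 (valence 4) → 3 H
  atom 8: aromatic c, 3 neighbours → 0 H
  atom 9: O, bond orders sum to 1 (valence 2) → 1 H
  atom 10: aromatic c, 3 neighbours → 0 H
  atom 11: C, bond orders sum to 4 (valence 4) → 0 H
  atom 12: O, bond orders sum to 1 (valence 2) → 1 H
  atom 13: O, bond orders sum to 2 (valence 2) → 0 H
  atom 14: aromatic c, 3 neighbours → 0 H
  atom 15: C, bond orders sum to 4 (valence 4) → 0 H
  atom 16: O, bond orders sum to 1 (valence 2) → 1 H
  atom 17: O, bond orders sum to 2 (valence 2) → 0 H
Total hydrogens: 7.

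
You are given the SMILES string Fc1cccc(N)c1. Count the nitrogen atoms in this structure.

Scan the SMILES for N atoms (remember two-letter symbols like Cl and Br are single atoms).
Nitrogen count: 1.

1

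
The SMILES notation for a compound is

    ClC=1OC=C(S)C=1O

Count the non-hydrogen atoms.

8

Every atom symbol written in the SMILES (organic subset) is one heavy atom; implicit H are not written.
Heavy atoms by element → C:4, Cl:1, O:2, S:1.
Total: 8.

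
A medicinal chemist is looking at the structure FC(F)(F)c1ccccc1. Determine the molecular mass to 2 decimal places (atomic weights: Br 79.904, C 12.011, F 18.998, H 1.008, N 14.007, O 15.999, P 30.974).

First, the molecular formula is C7H5F3 (counting implicit H from valence).
  C: 7 × 12.011 = 84.077
  F: 3 × 18.998 = 56.994
  H: 5 × 1.008 = 5.040
Sum: 7×12.011 + 3×18.998 + 5×1.008 = 146.111 → 146.11 g/mol.

146.11 g/mol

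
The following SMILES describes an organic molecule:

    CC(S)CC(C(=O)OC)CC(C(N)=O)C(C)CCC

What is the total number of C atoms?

14

Count every carbon token in the SMILES (each C, including those in ring-closure positions and inside branches).
Carbon count: 14.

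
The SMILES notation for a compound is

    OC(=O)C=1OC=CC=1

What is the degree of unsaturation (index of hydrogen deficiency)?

Molecular formula: C5H4O3.
DoU = (2C + 2 + N − H − X) / 2, where X is the halogen count and O/S are ignored.
    = (2·5 + 2 + 0 − 4 − 0) / 2 = 8 / 2 = 4.

4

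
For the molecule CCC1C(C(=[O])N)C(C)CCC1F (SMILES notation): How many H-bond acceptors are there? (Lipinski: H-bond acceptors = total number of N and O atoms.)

2

N atoms: 1; O atoms: 1.
Lipinski HBA = 1 + 1 = 2.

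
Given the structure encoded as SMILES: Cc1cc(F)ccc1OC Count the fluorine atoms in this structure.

1

Scan the SMILES for F atoms (remember two-letter symbols like Cl and Br are single atoms).
Fluorine count: 1.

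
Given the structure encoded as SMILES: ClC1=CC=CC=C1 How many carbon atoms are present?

6

Count every carbon token in the SMILES (each C, including those in ring-closure positions and inside branches).
Carbon count: 6.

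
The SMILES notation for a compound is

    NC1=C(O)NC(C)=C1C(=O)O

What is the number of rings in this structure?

In SMILES, each pair of matching ring-closure digits denotes one ring-closing bond; the number of such bonds equals the number of independent rings.
Ring-closure bonds here: 1.

1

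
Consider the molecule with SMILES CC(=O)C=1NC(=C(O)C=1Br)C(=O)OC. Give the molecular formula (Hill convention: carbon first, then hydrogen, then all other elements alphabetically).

C8H8BrNO4

Walk through each heavy atom and fill implicit hydrogens from standard valence (C 4, N 3, O 2, S 2, halogen 1):
  atom 1: C, bond orders sum to 1 (valence 4) → 3 H
  atom 2: C, bond orders sum to 4 (valence 4) → 0 H
  atom 3: O, bond orders sum to 2 (valence 2) → 0 H
  atom 4: C, bond orders sum to 4 (valence 4) → 0 H
  atom 5: N, bond orders sum to 2 (valence 3) → 1 H
  atom 6: C, bond orders sum to 4 (valence 4) → 0 H
  atom 7: C, bond orders sum to 4 (valence 4) → 0 H
  atom 8: O, bond orders sum to 1 (valence 2) → 1 H
  atom 9: C, bond orders sum to 4 (valence 4) → 0 H
  atom 10: Br (halogen, monovalent) → 0 H
  atom 11: C, bond orders sum to 4 (valence 4) → 0 H
  atom 12: O, bond orders sum to 2 (valence 2) → 0 H
  atom 13: O, bond orders sum to 2 (valence 2) → 0 H
  atom 14: C, bond orders sum to 1 (valence 4) → 3 H
Totals → C:8, H:8, Br:1, N:1, O:4.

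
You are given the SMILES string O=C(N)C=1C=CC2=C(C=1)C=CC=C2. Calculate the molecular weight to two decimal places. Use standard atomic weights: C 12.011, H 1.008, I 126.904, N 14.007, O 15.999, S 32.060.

171.20 g/mol

First, the molecular formula is C11H9NO (counting implicit H from valence).
  C: 11 × 12.011 = 132.121
  H: 9 × 1.008 = 9.072
  N: 1 × 14.007 = 14.007
  O: 1 × 15.999 = 15.999
Sum: 11×12.011 + 9×1.008 + 1×14.007 + 1×15.999 = 171.199 → 171.20 g/mol.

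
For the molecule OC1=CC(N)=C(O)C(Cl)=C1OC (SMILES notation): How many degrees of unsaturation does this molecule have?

Molecular formula: C7H8ClNO3.
DoU = (2C + 2 + N − H − X) / 2, where X is the halogen count and O/S are ignored.
    = (2·7 + 2 + 1 − 8 − 1) / 2 = 8 / 2 = 4.

4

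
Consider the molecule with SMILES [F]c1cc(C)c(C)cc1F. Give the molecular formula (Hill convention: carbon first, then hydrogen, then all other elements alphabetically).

C8H8F2

Walk through each heavy atom and fill implicit hydrogens from standard valence (C 4, N 3, O 2, S 2, halogen 1); for lowercase aromatic atoms, an aromatic c carries 1 H when it has two neighbours and 0 H with three, and aromatic n carries 0 H:
  atom 1: F with explicit H count 0
  atom 2: aromatic c, 3 neighbours → 0 H
  atom 3: aromatic c, 2 neighbours → 1 H
  atom 4: aromatic c, 3 neighbours → 0 H
  atom 5: C, bond orders sum to 1 (valence 4) → 3 H
  atom 6: aromatic c, 3 neighbours → 0 H
  atom 7: C, bond orders sum to 1 (valence 4) → 3 H
  atom 8: aromatic c, 2 neighbours → 1 H
  atom 9: aromatic c, 3 neighbours → 0 H
  atom 10: F (halogen, monovalent) → 0 H
Totals → C:8, H:8, F:2.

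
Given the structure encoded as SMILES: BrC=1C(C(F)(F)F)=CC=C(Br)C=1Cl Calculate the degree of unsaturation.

4

Degree of unsaturation = (number of rings) + (number of π bonds).
Ring closures in the SMILES: 1.
π bonds: 3 double bonds (each 1 DoU) → 3 DoU from unsaturation.
Total DoU = 1 + 3 = 4.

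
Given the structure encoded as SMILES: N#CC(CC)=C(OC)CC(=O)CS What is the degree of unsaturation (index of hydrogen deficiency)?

Degree of unsaturation = (number of rings) + (number of π bonds).
Ring closures in the SMILES: 0.
π bonds: 2 double bonds (each 1 DoU), 1 triple bond (each 2 DoU) → 4 DoU from unsaturation.
Total DoU = 0 + 4 = 4.

4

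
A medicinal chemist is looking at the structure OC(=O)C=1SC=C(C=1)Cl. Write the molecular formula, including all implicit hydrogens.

C5H3ClO2S

Walk through each heavy atom and fill implicit hydrogens from standard valence (C 4, N 3, O 2, S 2, halogen 1):
  atom 1: O, bond orders sum to 1 (valence 2) → 1 H
  atom 2: C, bond orders sum to 4 (valence 4) → 0 H
  atom 3: O, bond orders sum to 2 (valence 2) → 0 H
  atom 4: C, bond orders sum to 4 (valence 4) → 0 H
  atom 5: S, bond orders sum to 2 (valence 2) → 0 H
  atom 6: C, bond orders sum to 3 (valence 4) → 1 H
  atom 7: C, bond orders sum to 4 (valence 4) → 0 H
  atom 8: C, bond orders sum to 3 (valence 4) → 1 H
  atom 9: Cl (halogen, monovalent) → 0 H
Totals → C:5, H:3, Cl:1, O:2, S:1.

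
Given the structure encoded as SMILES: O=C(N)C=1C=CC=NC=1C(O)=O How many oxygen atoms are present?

3

Scan the SMILES for O atoms (remember two-letter symbols like Cl and Br are single atoms).
Oxygen count: 3.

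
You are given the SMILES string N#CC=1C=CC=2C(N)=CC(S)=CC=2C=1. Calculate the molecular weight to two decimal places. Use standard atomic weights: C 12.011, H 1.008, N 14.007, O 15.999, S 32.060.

200.26 g/mol

First, the molecular formula is C11H8N2S (counting implicit H from valence).
  C: 11 × 12.011 = 132.121
  H: 8 × 1.008 = 8.064
  N: 2 × 14.007 = 28.014
  S: 1 × 32.060 = 32.060
Sum: 11×12.011 + 8×1.008 + 2×14.007 + 1×32.060 = 200.259 → 200.26 g/mol.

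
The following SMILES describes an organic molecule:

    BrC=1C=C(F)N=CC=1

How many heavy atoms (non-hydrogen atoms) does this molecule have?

Every atom symbol written in the SMILES (organic subset) is one heavy atom; implicit H are not written.
Heavy atoms by element → Br:1, C:5, F:1, N:1.
Total: 8.

8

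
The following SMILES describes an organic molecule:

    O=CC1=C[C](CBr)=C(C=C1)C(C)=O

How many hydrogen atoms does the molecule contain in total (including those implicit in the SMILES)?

9

Walk through each heavy atom and fill implicit hydrogens from standard valence (C 4, N 3, O 2, S 2, halogen 1):
  atom 1: O, bond orders sum to 2 (valence 2) → 0 H
  atom 2: C, bond orders sum to 3 (valence 4) → 1 H
  atom 3: C, bond orders sum to 4 (valence 4) → 0 H
  atom 4: C, bond orders sum to 3 (valence 4) → 1 H
  atom 5: C with explicit H count 0
  atom 6: C, bond orders sum to 2 (valence 4) → 2 H
  atom 7: Br (halogen, monovalent) → 0 H
  atom 8: C, bond orders sum to 4 (valence 4) → 0 H
  atom 9: C, bond orders sum to 3 (valence 4) → 1 H
  atom 10: C, bond orders sum to 3 (valence 4) → 1 H
  atom 11: C, bond orders sum to 4 (valence 4) → 0 H
  atom 12: C, bond orders sum to 1 (valence 4) → 3 H
  atom 13: O, bond orders sum to 2 (valence 2) → 0 H
Total hydrogens: 9.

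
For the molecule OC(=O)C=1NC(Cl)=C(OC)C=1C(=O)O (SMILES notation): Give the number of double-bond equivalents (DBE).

Molecular formula: C7H6ClNO5.
DoU = (2C + 2 + N − H − X) / 2, where X is the halogen count and O/S are ignored.
    = (2·7 + 2 + 1 − 6 − 1) / 2 = 10 / 2 = 5.

5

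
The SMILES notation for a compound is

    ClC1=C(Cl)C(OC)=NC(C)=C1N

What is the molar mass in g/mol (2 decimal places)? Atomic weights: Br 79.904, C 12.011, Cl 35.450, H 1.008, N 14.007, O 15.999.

First, the molecular formula is C7H8Cl2N2O (counting implicit H from valence).
  C: 7 × 12.011 = 84.077
  Cl: 2 × 35.450 = 70.900
  H: 8 × 1.008 = 8.064
  N: 2 × 14.007 = 28.014
  O: 1 × 15.999 = 15.999
Sum: 7×12.011 + 2×35.450 + 8×1.008 + 2×14.007 + 1×15.999 = 207.054 → 207.05 g/mol.

207.05 g/mol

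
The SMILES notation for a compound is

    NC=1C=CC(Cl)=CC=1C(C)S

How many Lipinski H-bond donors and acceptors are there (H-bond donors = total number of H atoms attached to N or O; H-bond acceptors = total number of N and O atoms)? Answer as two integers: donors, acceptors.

2, 1

Donors: find every N or O and count the H atoms it carries.
  atom 1 (N): bond orders sum to 1 → 2 H
Lipinski HBD = 2.
Acceptors: N atoms = 1, O atoms = 0 → HBA = 1.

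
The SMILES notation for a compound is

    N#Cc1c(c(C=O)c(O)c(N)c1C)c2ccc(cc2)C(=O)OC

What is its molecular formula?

Walk through each heavy atom and fill implicit hydrogens from standard valence (C 4, N 3, O 2, S 2, halogen 1); for lowercase aromatic atoms, an aromatic c carries 1 H when it has two neighbours and 0 H with three, and aromatic n carries 0 H:
  atom 1: N, bond orders sum to 3 (valence 3) → 0 H
  atom 2: C, bond orders sum to 4 (valence 4) → 0 H
  atom 3: aromatic c, 3 neighbours → 0 H
  atom 4: aromatic c, 3 neighbours → 0 H
  atom 5: aromatic c, 3 neighbours → 0 H
  atom 6: C, bond orders sum to 3 (valence 4) → 1 H
  atom 7: O, bond orders sum to 2 (valence 2) → 0 H
  atom 8: aromatic c, 3 neighbours → 0 H
  atom 9: O, bond orders sum to 1 (valence 2) → 1 H
  atom 10: aromatic c, 3 neighbours → 0 H
  atom 11: N, bond orders sum to 1 (valence 3) → 2 H
  atom 12: aromatic c, 3 neighbours → 0 H
  atom 13: C, bond orders sum to 1 (valence 4) → 3 H
  atom 14: aromatic c, 3 neighbours → 0 H
  atom 15: aromatic c, 2 neighbours → 1 H
  atom 16: aromatic c, 2 neighbours → 1 H
  atom 17: aromatic c, 3 neighbours → 0 H
  atom 18: aromatic c, 2 neighbours → 1 H
  atom 19: aromatic c, 2 neighbours → 1 H
  atom 20: C, bond orders sum to 4 (valence 4) → 0 H
  atom 21: O, bond orders sum to 2 (valence 2) → 0 H
  atom 22: O, bond orders sum to 2 (valence 2) → 0 H
  atom 23: C, bond orders sum to 1 (valence 4) → 3 H
Totals → C:17, H:14, N:2, O:4.

C17H14N2O4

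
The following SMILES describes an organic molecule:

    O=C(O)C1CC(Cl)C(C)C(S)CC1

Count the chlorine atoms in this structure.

Scan the SMILES for Cl atoms (remember two-letter symbols like Cl and Br are single atoms).
Chlorine count: 1.

1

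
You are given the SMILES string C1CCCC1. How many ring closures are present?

In SMILES, each pair of matching ring-closure digits denotes one ring-closing bond; the number of such bonds equals the number of independent rings.
Ring-closure bonds here: 1.

1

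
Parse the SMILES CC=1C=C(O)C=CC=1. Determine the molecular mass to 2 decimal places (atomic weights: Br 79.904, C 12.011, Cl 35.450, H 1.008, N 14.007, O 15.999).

108.14 g/mol

First, the molecular formula is C7H8O (counting implicit H from valence).
  C: 7 × 12.011 = 84.077
  H: 8 × 1.008 = 8.064
  O: 1 × 15.999 = 15.999
Sum: 7×12.011 + 8×1.008 + 1×15.999 = 108.140 → 108.14 g/mol.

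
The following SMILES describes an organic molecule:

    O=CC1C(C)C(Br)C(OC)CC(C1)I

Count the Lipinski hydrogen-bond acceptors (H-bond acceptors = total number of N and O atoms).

2

N atoms: 0; O atoms: 2.
Lipinski HBA = 0 + 2 = 2.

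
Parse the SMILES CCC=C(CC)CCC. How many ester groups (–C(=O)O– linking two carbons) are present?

Scan the SMILES for the ester motif — none present.
Groups that are present: 1 alkene.

0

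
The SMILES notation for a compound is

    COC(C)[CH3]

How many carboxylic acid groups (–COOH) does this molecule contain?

0

Scan the SMILES for the carboxylic acid motif — none present.
Groups that are present: 1 ether.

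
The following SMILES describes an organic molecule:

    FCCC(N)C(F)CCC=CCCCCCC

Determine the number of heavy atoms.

Every atom symbol written in the SMILES (organic subset) is one heavy atom; implicit H are not written.
Heavy atoms by element → C:14, F:2, N:1.
Total: 17.

17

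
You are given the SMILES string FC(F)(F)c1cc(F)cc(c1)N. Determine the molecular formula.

C7H5F4N

Walk through each heavy atom and fill implicit hydrogens from standard valence (C 4, N 3, O 2, S 2, halogen 1); for lowercase aromatic atoms, an aromatic c carries 1 H when it has two neighbours and 0 H with three, and aromatic n carries 0 H:
  atom 1: F (halogen, monovalent) → 0 H
  atom 2: C, bond orders sum to 4 (valence 4) → 0 H
  atom 3: F (halogen, monovalent) → 0 H
  atom 4: F (halogen, monovalent) → 0 H
  atom 5: aromatic c, 3 neighbours → 0 H
  atom 6: aromatic c, 2 neighbours → 1 H
  atom 7: aromatic c, 3 neighbours → 0 H
  atom 8: F (halogen, monovalent) → 0 H
  atom 9: aromatic c, 2 neighbours → 1 H
  atom 10: aromatic c, 3 neighbours → 0 H
  atom 11: aromatic c, 2 neighbours → 1 H
  atom 12: N, bond orders sum to 1 (valence 3) → 2 H
Totals → C:7, H:5, F:4, N:1.
In Hill order: C7H5F4N.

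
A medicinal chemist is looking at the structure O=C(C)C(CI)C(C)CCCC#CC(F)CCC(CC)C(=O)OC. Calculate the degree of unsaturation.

Molecular formula: C19H30FIO3.
DoU = (2C + 2 + N − H − X) / 2, where X is the halogen count and O/S are ignored.
    = (2·19 + 2 + 0 − 30 − 2) / 2 = 8 / 2 = 4.

4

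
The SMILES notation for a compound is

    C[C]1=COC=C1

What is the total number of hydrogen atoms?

Walk through each heavy atom and fill implicit hydrogens from standard valence (C 4, N 3, O 2, S 2, halogen 1):
  atom 1: C, bond orders sum to 1 (valence 4) → 3 H
  atom 2: C with explicit H count 0
  atom 3: C, bond orders sum to 3 (valence 4) → 1 H
  atom 4: O, bond orders sum to 2 (valence 2) → 0 H
  atom 5: C, bond orders sum to 3 (valence 4) → 1 H
  atom 6: C, bond orders sum to 3 (valence 4) → 1 H
Total hydrogens: 6.

6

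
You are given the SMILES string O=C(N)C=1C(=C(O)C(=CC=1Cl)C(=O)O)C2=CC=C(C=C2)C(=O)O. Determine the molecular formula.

C15H10ClNO6

Walk through each heavy atom and fill implicit hydrogens from standard valence (C 4, N 3, O 2, S 2, halogen 1):
  atom 1: O, bond orders sum to 2 (valence 2) → 0 H
  atom 2: C, bond orders sum to 4 (valence 4) → 0 H
  atom 3: N, bond orders sum to 1 (valence 3) → 2 H
  atom 4: C, bond orders sum to 4 (valence 4) → 0 H
  atom 5: C, bond orders sum to 4 (valence 4) → 0 H
  atom 6: C, bond orders sum to 4 (valence 4) → 0 H
  atom 7: O, bond orders sum to 1 (valence 2) → 1 H
  atom 8: C, bond orders sum to 4 (valence 4) → 0 H
  atom 9: C, bond orders sum to 3 (valence 4) → 1 H
  atom 10: C, bond orders sum to 4 (valence 4) → 0 H
  atom 11: Cl (halogen, monovalent) → 0 H
  atom 12: C, bond orders sum to 4 (valence 4) → 0 H
  atom 13: O, bond orders sum to 2 (valence 2) → 0 H
  atom 14: O, bond orders sum to 1 (valence 2) → 1 H
  atom 15: C, bond orders sum to 4 (valence 4) → 0 H
  atom 16: C, bond orders sum to 3 (valence 4) → 1 H
  atom 17: C, bond orders sum to 3 (valence 4) → 1 H
  atom 18: C, bond orders sum to 4 (valence 4) → 0 H
  atom 19: C, bond orders sum to 3 (valence 4) → 1 H
  atom 20: C, bond orders sum to 3 (valence 4) → 1 H
  atom 21: C, bond orders sum to 4 (valence 4) → 0 H
  atom 22: O, bond orders sum to 2 (valence 2) → 0 H
  atom 23: O, bond orders sum to 1 (valence 2) → 1 H
Totals → C:15, H:10, Cl:1, N:1, O:6.
In Hill order: C15H10ClNO6.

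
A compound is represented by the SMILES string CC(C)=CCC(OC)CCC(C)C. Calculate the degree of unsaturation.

1

Molecular formula: C12H24O.
DoU = (2C + 2 + N − H − X) / 2, where X is the halogen count and O/S are ignored.
    = (2·12 + 2 + 0 − 24 − 0) / 2 = 2 / 2 = 1.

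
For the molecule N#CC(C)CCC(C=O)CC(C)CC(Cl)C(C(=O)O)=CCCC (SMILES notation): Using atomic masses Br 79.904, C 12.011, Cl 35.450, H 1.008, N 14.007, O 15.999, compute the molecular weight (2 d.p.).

First, the molecular formula is C18H28ClNO3 (counting implicit H from valence).
  C: 18 × 12.011 = 216.198
  Cl: 1 × 35.450 = 35.450
  H: 28 × 1.008 = 28.224
  N: 1 × 14.007 = 14.007
  O: 3 × 15.999 = 47.997
Sum: 18×12.011 + 1×35.450 + 28×1.008 + 1×14.007 + 3×15.999 = 341.876 → 341.88 g/mol.

341.88 g/mol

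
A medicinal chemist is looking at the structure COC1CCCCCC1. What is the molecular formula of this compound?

Walk through each heavy atom and fill implicit hydrogens from standard valence (C 4, N 3, O 2, S 2, halogen 1):
  atom 1: C, bond orders sum to 1 (valence 4) → 3 H
  atom 2: O, bond orders sum to 2 (valence 2) → 0 H
  atom 3: C, bond orders sum to 3 (valence 4) → 1 H
  atom 4: C, bond orders sum to 2 (valence 4) → 2 H
  atom 5: C, bond orders sum to 2 (valence 4) → 2 H
  atom 6: C, bond orders sum to 2 (valence 4) → 2 H
  atom 7: C, bond orders sum to 2 (valence 4) → 2 H
  atom 8: C, bond orders sum to 2 (valence 4) → 2 H
  atom 9: C, bond orders sum to 2 (valence 4) → 2 H
Totals → C:8, H:16, O:1.

C8H16O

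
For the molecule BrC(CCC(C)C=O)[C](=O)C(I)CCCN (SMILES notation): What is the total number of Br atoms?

Scan the SMILES for Br atoms (remember two-letter symbols like Cl and Br are single atoms).
Bromine count: 1.

1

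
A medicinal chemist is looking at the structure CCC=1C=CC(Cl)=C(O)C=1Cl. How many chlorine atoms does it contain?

2

Scan the SMILES for Cl atoms (remember two-letter symbols like Cl and Br are single atoms).
Chlorine count: 2.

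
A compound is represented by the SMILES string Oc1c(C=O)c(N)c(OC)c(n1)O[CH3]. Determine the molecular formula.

Walk through each heavy atom and fill implicit hydrogens from standard valence (C 4, N 3, O 2, S 2, halogen 1); for lowercase aromatic atoms, an aromatic c carries 1 H when it has two neighbours and 0 H with three, and aromatic n carries 0 H:
  atom 1: O, bond orders sum to 1 (valence 2) → 1 H
  atom 2: aromatic c, 3 neighbours → 0 H
  atom 3: aromatic c, 3 neighbours → 0 H
  atom 4: C, bond orders sum to 3 (valence 4) → 1 H
  atom 5: O, bond orders sum to 2 (valence 2) → 0 H
  atom 6: aromatic c, 3 neighbours → 0 H
  atom 7: N, bond orders sum to 1 (valence 3) → 2 H
  atom 8: aromatic c, 3 neighbours → 0 H
  atom 9: O, bond orders sum to 2 (valence 2) → 0 H
  atom 10: C, bond orders sum to 1 (valence 4) → 3 H
  atom 11: aromatic c, 3 neighbours → 0 H
  atom 12: aromatic n, 2 neighbours → 0 H
  atom 13: O, bond orders sum to 2 (valence 2) → 0 H
  atom 14: C with explicit H count 3
Totals → C:8, H:10, N:2, O:4.

C8H10N2O4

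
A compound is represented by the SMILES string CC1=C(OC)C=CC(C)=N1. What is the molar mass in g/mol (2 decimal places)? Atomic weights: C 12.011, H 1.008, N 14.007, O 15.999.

137.18 g/mol

First, the molecular formula is C8H11NO (counting implicit H from valence).
  C: 8 × 12.011 = 96.088
  H: 11 × 1.008 = 11.088
  N: 1 × 14.007 = 14.007
  O: 1 × 15.999 = 15.999
Sum: 8×12.011 + 11×1.008 + 1×14.007 + 1×15.999 = 137.182 → 137.18 g/mol.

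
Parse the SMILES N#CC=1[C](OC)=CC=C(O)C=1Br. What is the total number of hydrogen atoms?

6

Walk through each heavy atom and fill implicit hydrogens from standard valence (C 4, N 3, O 2, S 2, halogen 1):
  atom 1: N, bond orders sum to 3 (valence 3) → 0 H
  atom 2: C, bond orders sum to 4 (valence 4) → 0 H
  atom 3: C, bond orders sum to 4 (valence 4) → 0 H
  atom 4: C with explicit H count 0
  atom 5: O, bond orders sum to 2 (valence 2) → 0 H
  atom 6: C, bond orders sum to 1 (valence 4) → 3 H
  atom 7: C, bond orders sum to 3 (valence 4) → 1 H
  atom 8: C, bond orders sum to 3 (valence 4) → 1 H
  atom 9: C, bond orders sum to 4 (valence 4) → 0 H
  atom 10: O, bond orders sum to 1 (valence 2) → 1 H
  atom 11: C, bond orders sum to 4 (valence 4) → 0 H
  atom 12: Br (halogen, monovalent) → 0 H
Total hydrogens: 6.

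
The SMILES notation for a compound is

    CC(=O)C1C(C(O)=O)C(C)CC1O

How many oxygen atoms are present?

4

Scan the SMILES for O atoms (remember two-letter symbols like Cl and Br are single atoms).
Oxygen count: 4.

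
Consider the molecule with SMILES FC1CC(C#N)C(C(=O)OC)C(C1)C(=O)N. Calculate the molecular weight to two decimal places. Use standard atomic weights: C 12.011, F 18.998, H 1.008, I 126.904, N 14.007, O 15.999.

First, the molecular formula is C10H13FN2O3 (counting implicit H from valence).
  C: 10 × 12.011 = 120.110
  F: 1 × 18.998 = 18.998
  H: 13 × 1.008 = 13.104
  N: 2 × 14.007 = 28.014
  O: 3 × 15.999 = 47.997
Sum: 10×12.011 + 1×18.998 + 13×1.008 + 2×14.007 + 3×15.999 = 228.223 → 228.22 g/mol.

228.22 g/mol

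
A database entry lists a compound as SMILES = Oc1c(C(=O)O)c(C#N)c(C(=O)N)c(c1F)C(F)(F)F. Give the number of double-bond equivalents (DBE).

8

Molecular formula: C10H4F4N2O4.
DoU = (2C + 2 + N − H − X) / 2, where X is the halogen count and O/S are ignored.
    = (2·10 + 2 + 2 − 4 − 4) / 2 = 16 / 2 = 8.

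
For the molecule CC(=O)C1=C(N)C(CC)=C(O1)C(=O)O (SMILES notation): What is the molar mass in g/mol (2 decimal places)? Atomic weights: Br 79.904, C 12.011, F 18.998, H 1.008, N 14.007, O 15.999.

First, the molecular formula is C9H11NO4 (counting implicit H from valence).
  C: 9 × 12.011 = 108.099
  H: 11 × 1.008 = 11.088
  N: 1 × 14.007 = 14.007
  O: 4 × 15.999 = 63.996
Sum: 9×12.011 + 11×1.008 + 1×14.007 + 4×15.999 = 197.190 → 197.19 g/mol.

197.19 g/mol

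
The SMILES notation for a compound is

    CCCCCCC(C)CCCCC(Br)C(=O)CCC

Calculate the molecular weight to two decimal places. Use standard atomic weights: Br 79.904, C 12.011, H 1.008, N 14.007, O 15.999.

333.35 g/mol

First, the molecular formula is C17H33BrO (counting implicit H from valence).
  Br: 1 × 79.904 = 79.904
  C: 17 × 12.011 = 204.187
  H: 33 × 1.008 = 33.264
  O: 1 × 15.999 = 15.999
Sum: 1×79.904 + 17×12.011 + 33×1.008 + 1×15.999 = 333.354 → 333.35 g/mol.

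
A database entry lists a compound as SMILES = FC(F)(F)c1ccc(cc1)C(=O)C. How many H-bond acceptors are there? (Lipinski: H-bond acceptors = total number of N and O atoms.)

1

N atoms: 0; O atoms: 1.
Lipinski HBA = 0 + 1 = 1.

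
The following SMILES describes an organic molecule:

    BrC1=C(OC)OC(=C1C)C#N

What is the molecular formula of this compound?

Walk through each heavy atom and fill implicit hydrogens from standard valence (C 4, N 3, O 2, S 2, halogen 1):
  atom 1: Br (halogen, monovalent) → 0 H
  atom 2: C, bond orders sum to 4 (valence 4) → 0 H
  atom 3: C, bond orders sum to 4 (valence 4) → 0 H
  atom 4: O, bond orders sum to 2 (valence 2) → 0 H
  atom 5: C, bond orders sum to 1 (valence 4) → 3 H
  atom 6: O, bond orders sum to 2 (valence 2) → 0 H
  atom 7: C, bond orders sum to 4 (valence 4) → 0 H
  atom 8: C, bond orders sum to 4 (valence 4) → 0 H
  atom 9: C, bond orders sum to 1 (valence 4) → 3 H
  atom 10: C, bond orders sum to 4 (valence 4) → 0 H
  atom 11: N, bond orders sum to 3 (valence 3) → 0 H
Totals → C:7, H:6, Br:1, N:1, O:2.
In Hill order: C7H6BrNO2.

C7H6BrNO2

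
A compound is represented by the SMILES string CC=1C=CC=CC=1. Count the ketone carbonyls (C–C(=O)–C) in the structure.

0

Scan the SMILES for the ketone motif — none present.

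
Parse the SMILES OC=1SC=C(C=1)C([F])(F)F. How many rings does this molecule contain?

1

In SMILES, each pair of matching ring-closure digits denotes one ring-closing bond; the number of such bonds equals the number of independent rings.
Ring-closure bonds here: 1.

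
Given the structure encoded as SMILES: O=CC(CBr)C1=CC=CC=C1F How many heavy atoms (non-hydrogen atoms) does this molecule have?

Every atom symbol written in the SMILES (organic subset) is one heavy atom; implicit H are not written.
Heavy atoms by element → Br:1, C:9, F:1, O:1.
Total: 12.

12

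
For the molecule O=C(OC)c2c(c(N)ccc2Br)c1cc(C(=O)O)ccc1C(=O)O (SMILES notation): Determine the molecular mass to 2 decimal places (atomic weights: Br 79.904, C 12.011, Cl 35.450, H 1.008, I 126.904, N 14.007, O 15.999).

394.18 g/mol

First, the molecular formula is C16H12BrNO6 (counting implicit H from valence).
  Br: 1 × 79.904 = 79.904
  C: 16 × 12.011 = 192.176
  H: 12 × 1.008 = 12.096
  N: 1 × 14.007 = 14.007
  O: 6 × 15.999 = 95.994
Sum: 1×79.904 + 16×12.011 + 12×1.008 + 1×14.007 + 6×15.999 = 394.177 → 394.18 g/mol.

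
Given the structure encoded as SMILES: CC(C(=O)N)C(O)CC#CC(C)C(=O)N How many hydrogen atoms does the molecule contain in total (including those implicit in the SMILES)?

Walk through each heavy atom and fill implicit hydrogens from standard valence (C 4, N 3, O 2, S 2, halogen 1):
  atom 1: C, bond orders sum to 1 (valence 4) → 3 H
  atom 2: C, bond orders sum to 3 (valence 4) → 1 H
  atom 3: C, bond orders sum to 4 (valence 4) → 0 H
  atom 4: O, bond orders sum to 2 (valence 2) → 0 H
  atom 5: N, bond orders sum to 1 (valence 3) → 2 H
  atom 6: C, bond orders sum to 3 (valence 4) → 1 H
  atom 7: O, bond orders sum to 1 (valence 2) → 1 H
  atom 8: C, bond orders sum to 2 (valence 4) → 2 H
  atom 9: C, bond orders sum to 4 (valence 4) → 0 H
  atom 10: C, bond orders sum to 4 (valence 4) → 0 H
  atom 11: C, bond orders sum to 3 (valence 4) → 1 H
  atom 12: C, bond orders sum to 1 (valence 4) → 3 H
  atom 13: C, bond orders sum to 4 (valence 4) → 0 H
  atom 14: O, bond orders sum to 2 (valence 2) → 0 H
  atom 15: N, bond orders sum to 1 (valence 3) → 2 H
Total hydrogens: 16.

16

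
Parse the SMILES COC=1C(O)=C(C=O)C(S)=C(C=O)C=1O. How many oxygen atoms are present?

5

Scan the SMILES for O atoms (remember two-letter symbols like Cl and Br are single atoms).
Oxygen count: 5.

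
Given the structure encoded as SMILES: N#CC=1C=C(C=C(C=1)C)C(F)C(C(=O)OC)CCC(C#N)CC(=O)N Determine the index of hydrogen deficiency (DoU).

Degree of unsaturation = (number of rings) + (number of π bonds).
Ring closures in the SMILES: 1.
π bonds: 5 double bonds (each 1 DoU), 2 triple bonds (each 2 DoU) → 9 DoU from unsaturation.
Total DoU = 1 + 9 = 10.

10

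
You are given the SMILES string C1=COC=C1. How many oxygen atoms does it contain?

Scan the SMILES for O atoms (remember two-letter symbols like Cl and Br are single atoms).
Oxygen count: 1.

1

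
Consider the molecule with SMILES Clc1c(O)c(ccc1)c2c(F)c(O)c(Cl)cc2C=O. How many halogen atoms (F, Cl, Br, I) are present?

3

Halogen atoms appear at heavy-atom positions 1, 11, 15 (2×Cl, 1×F).
Other groups present: 1 aldehyde, 2 hydroxyl.
Halogen count: 3.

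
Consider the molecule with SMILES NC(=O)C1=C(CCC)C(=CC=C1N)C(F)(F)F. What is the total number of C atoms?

11

Count every carbon token in the SMILES (each C, including those in ring-closure positions and inside branches).
Carbon count: 11.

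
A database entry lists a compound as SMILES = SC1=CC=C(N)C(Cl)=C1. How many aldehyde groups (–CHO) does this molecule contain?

0

Scan the SMILES for the aldehyde motif — none present.
Groups that are present: 1 primary amine, 1 thiol.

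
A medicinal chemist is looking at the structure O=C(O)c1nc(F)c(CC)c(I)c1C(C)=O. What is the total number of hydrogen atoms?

9

Walk through each heavy atom and fill implicit hydrogens from standard valence (C 4, N 3, O 2, S 2, halogen 1); for lowercase aromatic atoms, an aromatic c carries 1 H when it has two neighbours and 0 H with three, and aromatic n carries 0 H:
  atom 1: O, bond orders sum to 2 (valence 2) → 0 H
  atom 2: C, bond orders sum to 4 (valence 4) → 0 H
  atom 3: O, bond orders sum to 1 (valence 2) → 1 H
  atom 4: aromatic c, 3 neighbours → 0 H
  atom 5: aromatic n, 2 neighbours → 0 H
  atom 6: aromatic c, 3 neighbours → 0 H
  atom 7: F (halogen, monovalent) → 0 H
  atom 8: aromatic c, 3 neighbours → 0 H
  atom 9: C, bond orders sum to 2 (valence 4) → 2 H
  atom 10: C, bond orders sum to 1 (valence 4) → 3 H
  atom 11: aromatic c, 3 neighbours → 0 H
  atom 12: I (halogen, monovalent) → 0 H
  atom 13: aromatic c, 3 neighbours → 0 H
  atom 14: C, bond orders sum to 4 (valence 4) → 0 H
  atom 15: C, bond orders sum to 1 (valence 4) → 3 H
  atom 16: O, bond orders sum to 2 (valence 2) → 0 H
Total hydrogens: 9.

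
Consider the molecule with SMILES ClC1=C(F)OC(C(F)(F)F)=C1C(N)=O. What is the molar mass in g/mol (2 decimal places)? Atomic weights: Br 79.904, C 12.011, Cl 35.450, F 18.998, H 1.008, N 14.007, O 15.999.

231.53 g/mol

First, the molecular formula is C6H2ClF4NO2 (counting implicit H from valence).
  C: 6 × 12.011 = 72.066
  Cl: 1 × 35.450 = 35.450
  F: 4 × 18.998 = 75.992
  H: 2 × 1.008 = 2.016
  N: 1 × 14.007 = 14.007
  O: 2 × 15.999 = 31.998
Sum: 6×12.011 + 1×35.450 + 4×18.998 + 2×1.008 + 1×14.007 + 2×15.999 = 231.529 → 231.53 g/mol.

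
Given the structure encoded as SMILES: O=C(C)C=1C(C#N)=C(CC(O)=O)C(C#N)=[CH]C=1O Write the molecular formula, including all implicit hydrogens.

Walk through each heavy atom and fill implicit hydrogens from standard valence (C 4, N 3, O 2, S 2, halogen 1):
  atom 1: O, bond orders sum to 2 (valence 2) → 0 H
  atom 2: C, bond orders sum to 4 (valence 4) → 0 H
  atom 3: C, bond orders sum to 1 (valence 4) → 3 H
  atom 4: C, bond orders sum to 4 (valence 4) → 0 H
  atom 5: C, bond orders sum to 4 (valence 4) → 0 H
  atom 6: C, bond orders sum to 4 (valence 4) → 0 H
  atom 7: N, bond orders sum to 3 (valence 3) → 0 H
  atom 8: C, bond orders sum to 4 (valence 4) → 0 H
  atom 9: C, bond orders sum to 2 (valence 4) → 2 H
  atom 10: C, bond orders sum to 4 (valence 4) → 0 H
  atom 11: O, bond orders sum to 1 (valence 2) → 1 H
  atom 12: O, bond orders sum to 2 (valence 2) → 0 H
  atom 13: C, bond orders sum to 4 (valence 4) → 0 H
  atom 14: C, bond orders sum to 4 (valence 4) → 0 H
  atom 15: N, bond orders sum to 3 (valence 3) → 0 H
  atom 16: C with explicit H count 1
  atom 17: C, bond orders sum to 4 (valence 4) → 0 H
  atom 18: O, bond orders sum to 1 (valence 2) → 1 H
Totals → C:12, H:8, N:2, O:4.
In Hill order: C12H8N2O4.

C12H8N2O4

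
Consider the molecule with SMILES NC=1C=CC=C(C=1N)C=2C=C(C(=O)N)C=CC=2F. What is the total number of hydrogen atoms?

Walk through each heavy atom and fill implicit hydrogens from standard valence (C 4, N 3, O 2, S 2, halogen 1):
  atom 1: N, bond orders sum to 1 (valence 3) → 2 H
  atom 2: C, bond orders sum to 4 (valence 4) → 0 H
  atom 3: C, bond orders sum to 3 (valence 4) → 1 H
  atom 4: C, bond orders sum to 3 (valence 4) → 1 H
  atom 5: C, bond orders sum to 3 (valence 4) → 1 H
  atom 6: C, bond orders sum to 4 (valence 4) → 0 H
  atom 7: C, bond orders sum to 4 (valence 4) → 0 H
  atom 8: N, bond orders sum to 1 (valence 3) → 2 H
  atom 9: C, bond orders sum to 4 (valence 4) → 0 H
  atom 10: C, bond orders sum to 3 (valence 4) → 1 H
  atom 11: C, bond orders sum to 4 (valence 4) → 0 H
  atom 12: C, bond orders sum to 4 (valence 4) → 0 H
  atom 13: O, bond orders sum to 2 (valence 2) → 0 H
  atom 14: N, bond orders sum to 1 (valence 3) → 2 H
  atom 15: C, bond orders sum to 3 (valence 4) → 1 H
  atom 16: C, bond orders sum to 3 (valence 4) → 1 H
  atom 17: C, bond orders sum to 4 (valence 4) → 0 H
  atom 18: F (halogen, monovalent) → 0 H
Total hydrogens: 12.

12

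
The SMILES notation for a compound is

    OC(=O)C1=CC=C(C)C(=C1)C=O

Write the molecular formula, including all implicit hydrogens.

Walk through each heavy atom and fill implicit hydrogens from standard valence (C 4, N 3, O 2, S 2, halogen 1):
  atom 1: O, bond orders sum to 1 (valence 2) → 1 H
  atom 2: C, bond orders sum to 4 (valence 4) → 0 H
  atom 3: O, bond orders sum to 2 (valence 2) → 0 H
  atom 4: C, bond orders sum to 4 (valence 4) → 0 H
  atom 5: C, bond orders sum to 3 (valence 4) → 1 H
  atom 6: C, bond orders sum to 3 (valence 4) → 1 H
  atom 7: C, bond orders sum to 4 (valence 4) → 0 H
  atom 8: C, bond orders sum to 1 (valence 4) → 3 H
  atom 9: C, bond orders sum to 4 (valence 4) → 0 H
  atom 10: C, bond orders sum to 3 (valence 4) → 1 H
  atom 11: C, bond orders sum to 3 (valence 4) → 1 H
  atom 12: O, bond orders sum to 2 (valence 2) → 0 H
Totals → C:9, H:8, O:3.

C9H8O3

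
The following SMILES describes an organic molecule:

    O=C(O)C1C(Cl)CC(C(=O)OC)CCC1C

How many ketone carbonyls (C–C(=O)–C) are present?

Scan the SMILES for the ketone motif — none present.
Groups that are present: 1 carboxylic acid, 1 ester.

0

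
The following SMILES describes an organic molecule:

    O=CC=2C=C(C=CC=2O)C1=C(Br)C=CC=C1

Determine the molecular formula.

Walk through each heavy atom and fill implicit hydrogens from standard valence (C 4, N 3, O 2, S 2, halogen 1):
  atom 1: O, bond orders sum to 2 (valence 2) → 0 H
  atom 2: C, bond orders sum to 3 (valence 4) → 1 H
  atom 3: C, bond orders sum to 4 (valence 4) → 0 H
  atom 4: C, bond orders sum to 3 (valence 4) → 1 H
  atom 5: C, bond orders sum to 4 (valence 4) → 0 H
  atom 6: C, bond orders sum to 3 (valence 4) → 1 H
  atom 7: C, bond orders sum to 3 (valence 4) → 1 H
  atom 8: C, bond orders sum to 4 (valence 4) → 0 H
  atom 9: O, bond orders sum to 1 (valence 2) → 1 H
  atom 10: C, bond orders sum to 4 (valence 4) → 0 H
  atom 11: C, bond orders sum to 4 (valence 4) → 0 H
  atom 12: Br (halogen, monovalent) → 0 H
  atom 13: C, bond orders sum to 3 (valence 4) → 1 H
  atom 14: C, bond orders sum to 3 (valence 4) → 1 H
  atom 15: C, bond orders sum to 3 (valence 4) → 1 H
  atom 16: C, bond orders sum to 3 (valence 4) → 1 H
Totals → C:13, H:9, Br:1, O:2.
In Hill order: C13H9BrO2.

C13H9BrO2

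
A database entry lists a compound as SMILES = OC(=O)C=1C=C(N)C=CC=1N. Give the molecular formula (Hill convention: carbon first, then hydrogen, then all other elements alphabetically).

C7H8N2O2

Walk through each heavy atom and fill implicit hydrogens from standard valence (C 4, N 3, O 2, S 2, halogen 1):
  atom 1: O, bond orders sum to 1 (valence 2) → 1 H
  atom 2: C, bond orders sum to 4 (valence 4) → 0 H
  atom 3: O, bond orders sum to 2 (valence 2) → 0 H
  atom 4: C, bond orders sum to 4 (valence 4) → 0 H
  atom 5: C, bond orders sum to 3 (valence 4) → 1 H
  atom 6: C, bond orders sum to 4 (valence 4) → 0 H
  atom 7: N, bond orders sum to 1 (valence 3) → 2 H
  atom 8: C, bond orders sum to 3 (valence 4) → 1 H
  atom 9: C, bond orders sum to 3 (valence 4) → 1 H
  atom 10: C, bond orders sum to 4 (valence 4) → 0 H
  atom 11: N, bond orders sum to 1 (valence 3) → 2 H
Totals → C:7, H:8, N:2, O:2.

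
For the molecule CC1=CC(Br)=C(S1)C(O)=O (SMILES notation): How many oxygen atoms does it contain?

Scan the SMILES for O atoms (remember two-letter symbols like Cl and Br are single atoms).
Oxygen count: 2.

2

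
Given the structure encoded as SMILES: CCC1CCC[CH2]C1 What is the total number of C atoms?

8

Count every carbon token in the SMILES (each C, including those in ring-closure positions and inside branches).
Carbon count: 8.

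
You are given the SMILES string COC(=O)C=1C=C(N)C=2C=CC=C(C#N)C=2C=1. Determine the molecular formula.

Walk through each heavy atom and fill implicit hydrogens from standard valence (C 4, N 3, O 2, S 2, halogen 1):
  atom 1: C, bond orders sum to 1 (valence 4) → 3 H
  atom 2: O, bond orders sum to 2 (valence 2) → 0 H
  atom 3: C, bond orders sum to 4 (valence 4) → 0 H
  atom 4: O, bond orders sum to 2 (valence 2) → 0 H
  atom 5: C, bond orders sum to 4 (valence 4) → 0 H
  atom 6: C, bond orders sum to 3 (valence 4) → 1 H
  atom 7: C, bond orders sum to 4 (valence 4) → 0 H
  atom 8: N, bond orders sum to 1 (valence 3) → 2 H
  atom 9: C, bond orders sum to 4 (valence 4) → 0 H
  atom 10: C, bond orders sum to 3 (valence 4) → 1 H
  atom 11: C, bond orders sum to 3 (valence 4) → 1 H
  atom 12: C, bond orders sum to 3 (valence 4) → 1 H
  atom 13: C, bond orders sum to 4 (valence 4) → 0 H
  atom 14: C, bond orders sum to 4 (valence 4) → 0 H
  atom 15: N, bond orders sum to 3 (valence 3) → 0 H
  atom 16: C, bond orders sum to 4 (valence 4) → 0 H
  atom 17: C, bond orders sum to 3 (valence 4) → 1 H
Totals → C:13, H:10, N:2, O:2.
In Hill order: C13H10N2O2.

C13H10N2O2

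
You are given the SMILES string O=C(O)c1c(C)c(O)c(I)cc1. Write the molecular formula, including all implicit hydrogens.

C8H7IO3

Walk through each heavy atom and fill implicit hydrogens from standard valence (C 4, N 3, O 2, S 2, halogen 1); for lowercase aromatic atoms, an aromatic c carries 1 H when it has two neighbours and 0 H with three, and aromatic n carries 0 H:
  atom 1: O, bond orders sum to 2 (valence 2) → 0 H
  atom 2: C, bond orders sum to 4 (valence 4) → 0 H
  atom 3: O, bond orders sum to 1 (valence 2) → 1 H
  atom 4: aromatic c, 3 neighbours → 0 H
  atom 5: aromatic c, 3 neighbours → 0 H
  atom 6: C, bond orders sum to 1 (valence 4) → 3 H
  atom 7: aromatic c, 3 neighbours → 0 H
  atom 8: O, bond orders sum to 1 (valence 2) → 1 H
  atom 9: aromatic c, 3 neighbours → 0 H
  atom 10: I (halogen, monovalent) → 0 H
  atom 11: aromatic c, 2 neighbours → 1 H
  atom 12: aromatic c, 2 neighbours → 1 H
Totals → C:8, H:7, I:1, O:3.
In Hill order: C8H7IO3.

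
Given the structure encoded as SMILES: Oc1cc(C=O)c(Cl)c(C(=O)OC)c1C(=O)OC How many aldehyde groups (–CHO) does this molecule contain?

1

The aldehyde motif appears at heavy-atom position 5 in the SMILES.
Other groups present: 2 ester, 1 hydroxyl.
Aldehyde count: 1.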